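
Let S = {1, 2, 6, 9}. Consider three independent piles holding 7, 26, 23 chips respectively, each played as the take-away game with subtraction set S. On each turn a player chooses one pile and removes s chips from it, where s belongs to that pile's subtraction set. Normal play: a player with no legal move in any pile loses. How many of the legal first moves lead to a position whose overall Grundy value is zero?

0

All piles use S = {1, 2, 6, 9}:
n :  0  1  2  3  4  5  6  7  8  9 10 11 12 13 14 15 16 17 18 19 20 21 22 23 24 25 26
G :  0  1  2  0  1  2  3  0  1  2  0  1  2  3  0  1  2  0  1  2  3  0  1  2  0  1  2
Pile A: G(7) = 0.
Pile B: G(26) = 2.
Pile C: G(23) = 2.
Combined Grundy value = 0 ⊕ 2 ⊕ 2 = 0.
A winning move leaves total XOR = 0, i.e. changes one component's Grundy value g to g ⊕ X where X is the current total.
Pile A: target g' = 0⊕0 = 0, but every legal move changes the Grundy value (mex property), so 0 moves.
Pile B: target g' = 2⊕0 = 2, but every legal move changes the Grundy value (mex property), so 0 moves.
Pile C: target g' = 2⊕0 = 2, but every legal move changes the Grundy value (mex property), so 0 moves.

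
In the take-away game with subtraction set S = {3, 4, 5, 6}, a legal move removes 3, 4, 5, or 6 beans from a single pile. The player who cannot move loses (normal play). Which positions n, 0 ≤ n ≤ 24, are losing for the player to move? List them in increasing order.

n :  0  1  2  3  4  5  6  7  8  9 10 11 12 13 14 15 16 17 18 19 20 21 22 23 24
G :  0  0  0  1  1  1  2  2  2  0  0  0  1  1  1  2  2  2  0  0  0  1  1  1  2
P-positions are exactly the n with G(n) = 0.

0, 1, 2, 9, 10, 11, 18, 19, 20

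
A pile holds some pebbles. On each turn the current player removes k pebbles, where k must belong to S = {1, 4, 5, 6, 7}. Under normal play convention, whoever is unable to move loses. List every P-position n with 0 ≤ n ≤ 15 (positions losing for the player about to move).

0, 2, 10, 12

G(0) = 0
G(1) = mex{0} = 1
G(2) = mex{1} = 0
G(3) = mex{0} = 1
G(4) = mex{1,0} = 2
G(5) = mex{2,1,0} = 3
G(6) = mex{3,0,1,0} = 2
G(7) = mex{2,1,0,1,0} = 3
G(8) = mex{3,2,1,0,1} = 4
G(9) = mex{4,3,2,1,0} = 5
G(10) = mex{5,2,3,2,1} = 0
G(11) = mex{0,3,2,3,2} = 1
G(12) = mex{1,4,3,2,3} = 0
G(13) = mex{0,5,4,3,2} = 1
G(14) = mex{1,0,5,4,3} = 2
G(15) = mex{2,1,0,5,4} = 3
P-positions are exactly the n with G(n) = 0.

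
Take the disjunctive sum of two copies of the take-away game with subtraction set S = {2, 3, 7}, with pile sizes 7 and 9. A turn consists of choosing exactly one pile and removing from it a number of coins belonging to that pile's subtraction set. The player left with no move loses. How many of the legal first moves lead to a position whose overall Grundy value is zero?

3

All piles use S = {2, 3, 7}:
n : 0 1 2 3 4 5 6 7 8 9
G : 0 0 1 1 2 0 0 1 1 2
Pile A: G(7) = 1.
Pile B: G(9) = 2.
Combined Grundy value = 1 ⊕ 2 = 3.
A winning move leaves total XOR = 0, i.e. changes one component's Grundy value g to g ⊕ X where X is the current total.
Pile A: need g' = 1⊕3 = 2. Options: 7−2→G=0, 7−3→G=2, 7−7→G=0. Hits: 1.
Pile B: need g' = 2⊕3 = 1. Options: 9−2→G=1, 9−3→G=0, 9−7→G=1. Hits: 2.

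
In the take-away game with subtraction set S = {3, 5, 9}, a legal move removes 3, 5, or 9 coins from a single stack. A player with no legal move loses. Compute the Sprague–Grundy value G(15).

G(0) = 0
G(1) = mex{} = 0
G(2) = mex{} = 0
G(3) = mex{0} = 1
G(4) = mex{0} = 1
G(5) = mex{0,0} = 1
G(6) = mex{1,0} = 2
G(7) = mex{1,0} = 2
G(8) = mex{1,1} = 0
G(9) = mex{2,1,0} = 3
G(10) = mex{2,1,0} = 3
G(11) = mex{0,2,0} = 1
G(12) = mex{3,2,1} = 0
G(13) = mex{3,0,1} = 2
G(14) = mex{1,3,1} = 0
G(15) = mex{0,3,2} = 1

1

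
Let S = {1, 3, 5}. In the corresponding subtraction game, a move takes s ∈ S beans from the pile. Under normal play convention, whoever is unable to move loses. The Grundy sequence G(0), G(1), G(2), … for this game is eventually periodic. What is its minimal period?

n :  0  1  2  3  4  5  6  7  8  9 10 11 12 13 14
G :  0  1  0  1  0  1  0  1  0  1  0  1  0  1  0
G(n+2) = G(n) holds for n = 0,…,4 (a full window of length max(S) = 5), so the sequence is purely periodic with period 2.

2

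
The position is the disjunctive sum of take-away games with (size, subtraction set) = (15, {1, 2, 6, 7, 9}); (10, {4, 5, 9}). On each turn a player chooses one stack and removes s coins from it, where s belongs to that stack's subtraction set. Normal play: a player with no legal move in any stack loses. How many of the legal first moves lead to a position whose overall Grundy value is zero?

Stack A, S = {1, 2, 6, 7, 9}:
n :  0  1  2  3  4  5  6  7  8  9 10 11 12 13 14 15
G :  0  1  2  0  1  2  3  4  0  1  2  0  1  2  3  4
G_A(15) = 4.
Stack B, S = {4, 5, 9}:
G(0) = 0
G(1) = mex{} = 0
G(2) = mex{} = 0
G(3) = mex{} = 0
G(4) = mex{0} = 1
G(5) = mex{0,0} = 1
G(6) = mex{0,0} = 1
G(7) = mex{0,0} = 1
G(8) = mex{1,0} = 2
G(9) = mex{1,1,0} = 2
G(10) = mex{1,1,0} = 2
G_B(10) = 2.
Combined Grundy value = 4 ⊕ 2 = 6.
A winning move leaves total XOR = 0, i.e. changes one component's Grundy value g to g ⊕ X where X is the current total.
Stack A: need g' = 4⊕6 = 2. Options: 15−1→G=3, 15−2→G=2, 15−6→G=1, 15−7→G=0, 15−9→G=3. Hits: 1.
Stack B: need g' = 2⊕6 = 4. Options: 10−4→G=1, 10−5→G=1, 10−9→G=0. Hits: 0.

1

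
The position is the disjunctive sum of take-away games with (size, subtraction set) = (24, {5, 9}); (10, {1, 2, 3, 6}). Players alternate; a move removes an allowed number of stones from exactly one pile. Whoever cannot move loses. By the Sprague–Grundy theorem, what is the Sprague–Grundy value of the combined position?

Pile A, S = {5, 9}:
n :  0  1  2  3  4  5  6  7  8  9 10 11 12 13 14 15 16 17 18 19 20 21 22 23 24
G :  0  0  0  0  0  1  1  1  1  1  2  2  2  2  0  0  0  0  0  1  1  1  1  1  2
G_A(24) = 2.
Pile B, S = {1, 2, 3, 6}:
G(0) = 0
G(1) = mex{0} = 1
G(2) = mex{1,0} = 2
G(3) = mex{2,1,0} = 3
G(4) = mex{3,2,1} = 0
G(5) = mex{0,3,2} = 1
G(6) = mex{1,0,3,0} = 2
G(7) = mex{2,1,0,1} = 3
G(8) = mex{3,2,1,2} = 0
G(9) = mex{0,3,2,3} = 1
G(10) = mex{1,0,3,0} = 2
G_B(10) = 2.
Combined Grundy value = 2 ⊕ 2 = 0.

0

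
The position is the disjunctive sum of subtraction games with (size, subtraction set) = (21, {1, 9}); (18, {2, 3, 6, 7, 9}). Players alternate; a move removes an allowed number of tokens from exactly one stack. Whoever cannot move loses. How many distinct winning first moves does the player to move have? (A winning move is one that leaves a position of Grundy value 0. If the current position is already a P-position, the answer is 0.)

Stack A, S = {1, 9}:
n :  0  1  2  3  4  5  6  7  8  9 10 11 12 13 14 15 16 17 18 19 20 21
G :  0  1  0  1  0  1  0  1  0  1  0  1  0  1  0  1  0  1  0  1  0  1
G_A(21) = 1.
Stack B, S = {2, 3, 6, 7, 9}:
G(0) = 0
G(1) = mex{} = 0
G(2) = mex{0} = 1
G(3) = mex{0,0} = 1
G(4) = mex{1,0} = 2
G(5) = mex{1,1} = 0
G(6) = mex{2,1,0} = 3
G(7) = mex{0,2,0,0} = 1
G(8) = mex{3,0,1,0} = 2
G(9) = mex{1,3,1,1,0} = 2
G(10) = mex{2,1,2,1,0} = 3
G(11) = mex{2,2,0,2,1} = 3
G(12) = mex{3,2,3,0,1} = 4
G(13) = mex{3,3,1,3,2} = 0
G(14) = mex{4,3,2,1,0} = 5
G(15) = mex{0,4,2,2,3} = 1
G(16) = mex{5,0,3,2,1} = 4
G(17) = mex{1,5,3,3,2} = 0
G(18) = mex{4,1,4,3,2} = 0
G_B(18) = 0.
Combined Grundy value = 1 ⊕ 0 = 1.
A winning move leaves total XOR = 0, i.e. changes one component's Grundy value g to g ⊕ X where X is the current total.
Stack A: need g' = 1⊕1 = 0. Options: 21−1→G=0, 21−9→G=0. Hits: 2.
Stack B: need g' = 0⊕1 = 1. Options: 18−2→G=4, 18−3→G=1, 18−6→G=4, 18−7→G=3, 18−9→G=2. Hits: 1.

3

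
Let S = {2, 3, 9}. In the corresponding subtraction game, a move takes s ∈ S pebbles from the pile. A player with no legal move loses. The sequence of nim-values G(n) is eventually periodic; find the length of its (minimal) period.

11

n :  0  1  2  3  4  5  6  7  8  9 10 11 12 13 14 15 16 17 18 19 20 21 22 23
G :  0  0  1  1  2  0  0  1  1  2  2  0  0  1  1  2  0  0  1  1  2  2  0  0
G(n+11) = G(n) holds for n = 0,…,8 (a full window of length max(S) = 9), so the sequence is purely periodic with period 11.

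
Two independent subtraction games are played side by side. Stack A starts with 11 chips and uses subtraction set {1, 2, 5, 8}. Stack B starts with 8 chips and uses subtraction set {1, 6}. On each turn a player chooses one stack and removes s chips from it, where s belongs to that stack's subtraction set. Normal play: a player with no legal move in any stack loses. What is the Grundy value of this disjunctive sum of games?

Stack A, S = {1, 2, 5, 8}:
n :  0  1  2  3  4  5  6  7  8  9 10 11
G :  0  1  2  0  1  2  0  1  2  0  1  2
G_A(11) = 2.
Stack B, S = {1, 6}:
n : 0 1 2 3 4 5 6 7 8
G : 0 1 0 1 0 1 2 0 1
G_B(8) = 1.
Combined Grundy value = 2 ⊕ 1 = 3.

3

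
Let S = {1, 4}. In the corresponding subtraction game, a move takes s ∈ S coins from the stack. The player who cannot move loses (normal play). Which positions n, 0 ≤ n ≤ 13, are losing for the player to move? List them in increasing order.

0, 2, 5, 7, 10, 12

G(0) = 0
G(1) = mex{0} = 1
G(2) = mex{1} = 0
G(3) = mex{0} = 1
G(4) = mex{1,0} = 2
G(5) = mex{2,1} = 0
G(6) = mex{0,0} = 1
G(7) = mex{1,1} = 0
G(8) = mex{0,2} = 1
G(9) = mex{1,0} = 2
G(10) = mex{2,1} = 0
G(11) = mex{0,0} = 1
G(12) = mex{1,1} = 0
G(13) = mex{0,2} = 1
P-positions are exactly the n with G(n) = 0.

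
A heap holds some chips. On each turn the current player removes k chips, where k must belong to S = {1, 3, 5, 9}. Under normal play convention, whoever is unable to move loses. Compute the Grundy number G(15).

G(0) = 0
G(1) = mex{0} = 1
G(2) = mex{1} = 0
G(3) = mex{0,0} = 1
G(4) = mex{1,1} = 0
G(5) = mex{0,0,0} = 1
G(6) = mex{1,1,1} = 0
G(7) = mex{0,0,0} = 1
G(8) = mex{1,1,1} = 0
G(9) = mex{0,0,0,0} = 1
G(10) = mex{1,1,1,1} = 0
G(11) = mex{0,0,0,0} = 1
G(12) = mex{1,1,1,1} = 0
G(13) = mex{0,0,0,0} = 1
G(14) = mex{1,1,1,1} = 0
G(15) = mex{0,0,0,0} = 1

1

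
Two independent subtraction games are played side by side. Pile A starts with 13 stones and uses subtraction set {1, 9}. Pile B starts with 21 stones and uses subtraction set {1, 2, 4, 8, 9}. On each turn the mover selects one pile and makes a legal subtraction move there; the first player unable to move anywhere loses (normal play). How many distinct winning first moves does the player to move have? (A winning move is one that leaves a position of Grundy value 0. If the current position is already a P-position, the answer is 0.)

Pile A, S = {1, 9}:
G(0) = 0
G(1) = mex{0} = 1
G(2) = mex{1} = 0
G(3) = mex{0} = 1
G(4) = mex{1} = 0
G(5) = mex{0} = 1
G(6) = mex{1} = 0
G(7) = mex{0} = 1
G(8) = mex{1} = 0
G(9) = mex{0,0} = 1
G(10) = mex{1,1} = 0
G(11) = mex{0,0} = 1
G(12) = mex{1,1} = 0
G(13) = mex{0,0} = 1
G_A(13) = 1.
Pile B, S = {1, 2, 4, 8, 9}:
G(0) = 0
G(1) = mex{0} = 1
G(2) = mex{1,0} = 2
G(3) = mex{2,1} = 0
G(4) = mex{0,2,0} = 1
G(5) = mex{1,0,1} = 2
G(6) = mex{2,1,2} = 0
G(7) = mex{0,2,0} = 1
G(8) = mex{1,0,1,0} = 2
G(9) = mex{2,1,2,1,0} = 3
G(10) = mex{3,2,0,2,1} = 4
G(11) = mex{4,3,1,0,2} = 5
G(12) = mex{5,4,2,1,0} = 3
G(13) = mex{3,5,3,2,1} = 0
G(14) = mex{0,3,4,0,2} = 1
G(15) = mex{1,0,5,1,0} = 2
G(16) = mex{2,1,3,2,1} = 0
G(17) = mex{0,2,0,3,2} = 1
G(18) = mex{1,0,1,4,3} = 2
G(19) = mex{2,1,2,5,4} = 0
G(20) = mex{0,2,0,3,5} = 1
G(21) = mex{1,0,1,0,3} = 2
G_B(21) = 2.
Combined Grundy value = 1 ⊕ 2 = 3.
A winning move leaves total XOR = 0, i.e. changes one component's Grundy value g to g ⊕ X where X is the current total.
Pile A: need g' = 1⊕3 = 2. Options: 13−1→G=0, 13−9→G=0. Hits: 0.
Pile B: need g' = 2⊕3 = 1. Options: 21−1→G=1, 21−2→G=0, 21−4→G=1, 21−8→G=0, 21−9→G=3. Hits: 2.

2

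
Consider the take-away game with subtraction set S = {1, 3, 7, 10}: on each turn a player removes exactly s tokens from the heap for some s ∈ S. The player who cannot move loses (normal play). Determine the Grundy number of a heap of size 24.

1

G(0) = 0
G(1) = mex{0} = 1
G(2) = mex{1} = 0
G(3) = mex{0,0} = 1
G(4) = mex{1,1} = 0
G(5) = mex{0,0} = 1
G(6) = mex{1,1} = 0
G(7) = mex{0,0,0} = 1
G(8) = mex{1,1,1} = 0
G(9) = mex{0,0,0} = 1
G(10) = mex{1,1,1,0} = 2
G(11) = mex{2,0,0,1} = 3
G(12) = mex{3,1,1,0} = 2
G(13) = mex{2,2,0,1} = 3
G(14) = mex{3,3,1,0} = 2
G(15) = mex{2,2,0,1} = 3
G(16) = mex{3,3,1,0} = 2
G(17) = mex{2,2,2,1} = 0
G(18) = mex{0,3,3,0} = 1
G(19) = mex{1,2,2,1} = 0
G(20) = mex{0,0,3,2} = 1
G(21) = mex{1,1,2,3} = 0
G(22) = mex{0,0,3,2} = 1
G(23) = mex{1,1,2,3} = 0
G(24) = mex{0,0,0,2} = 1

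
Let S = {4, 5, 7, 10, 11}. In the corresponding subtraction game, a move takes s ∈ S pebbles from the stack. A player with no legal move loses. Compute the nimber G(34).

1

n :  0  1  2  3  4  5  6  7  8  9 10 11 12 13 14 15 16 17 18 19 20 21 22 23 24 25 26 27 28 29 30 31 32 33 34
G :  0  0  0  0  1  1  1  1  2  2  2  2  3  3  3  0  0  0  0  1  1  1  1  2  2  2  2  3  3  3  0  0  0  0  1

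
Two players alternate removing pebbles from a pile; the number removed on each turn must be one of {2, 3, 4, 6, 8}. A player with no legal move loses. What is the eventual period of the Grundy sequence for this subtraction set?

10

G(0) = 0
G(1) = mex{} = 0
G(2) = mex{0} = 1
G(3) = mex{0,0} = 1
G(4) = mex{1,0,0} = 2
G(5) = mex{1,1,0} = 2
G(6) = mex{2,1,1,0} = 3
G(7) = mex{2,2,1,0} = 3
G(8) = mex{3,2,2,1,0} = 4
G(9) = mex{3,3,2,1,0} = 4
G(10) = mex{4,3,3,2,1} = 0
G(11) = mex{4,4,3,2,1} = 0
G(12) = mex{0,4,4,3,2} = 1
G(13) = mex{0,0,4,3,2} = 1
G(14) = mex{1,0,0,4,3} = 2
G(15) = mex{1,1,0,4,3} = 2
G(16) = mex{2,1,1,0,4} = 3
G(17) = mex{2,2,1,0,4} = 3
G(18) = mex{3,2,2,1,0} = 4
G(19) = mex{3,3,2,1,0} = 4
G(20) = mex{4,3,3,2,1} = 0
G(21) = mex{4,4,3,2,1} = 0
G(n+10) = G(n) holds for n = 0,…,7 (a full window of length max(S) = 8), so the sequence is purely periodic with period 10.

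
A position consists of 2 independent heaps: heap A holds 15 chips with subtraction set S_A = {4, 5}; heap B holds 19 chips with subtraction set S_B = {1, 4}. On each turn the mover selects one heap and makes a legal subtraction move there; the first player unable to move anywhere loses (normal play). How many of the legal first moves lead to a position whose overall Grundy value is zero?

1

Heap A, S = {4, 5}:
n :  0  1  2  3  4  5  6  7  8  9 10 11 12 13 14 15
G :  0  0  0  0  1  1  1  1  2  0  0  0  0  1  1  1
G_A(15) = 1.
Heap B, S = {1, 4}:
G(0) = 0
G(1) = mex{0} = 1
G(2) = mex{1} = 0
G(3) = mex{0} = 1
G(4) = mex{1,0} = 2
G(5) = mex{2,1} = 0
G(6) = mex{0,0} = 1
G(7) = mex{1,1} = 0
G(8) = mex{0,2} = 1
G(9) = mex{1,0} = 2
G(10) = mex{2,1} = 0
G(11) = mex{0,0} = 1
G(12) = mex{1,1} = 0
G(13) = mex{0,2} = 1
G(14) = mex{1,0} = 2
G(15) = mex{2,1} = 0
G(16) = mex{0,0} = 1
G(17) = mex{1,1} = 0
G(18) = mex{0,2} = 1
G(19) = mex{1,0} = 2
G_B(19) = 2.
Combined Grundy value = 1 ⊕ 2 = 3.
A winning move leaves total XOR = 0, i.e. changes one component's Grundy value g to g ⊕ X where X is the current total.
Heap A: need g' = 1⊕3 = 2. Options: 15−4→G=0, 15−5→G=0. Hits: 0.
Heap B: need g' = 2⊕3 = 1. Options: 19−1→G=1, 19−4→G=0. Hits: 1.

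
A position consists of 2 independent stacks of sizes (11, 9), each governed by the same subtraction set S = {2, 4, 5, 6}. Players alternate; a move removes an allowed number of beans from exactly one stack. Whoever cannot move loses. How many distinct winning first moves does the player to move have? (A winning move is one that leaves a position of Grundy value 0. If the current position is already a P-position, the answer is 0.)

2

All stacks use S = {2, 4, 5, 6}:
n :  0  1  2  3  4  5  6  7  8  9 10 11
G :  0  0  1  1  2  2  3  3  0  0  1  1
Stack A: G(11) = 1.
Stack B: G(9) = 0.
Combined Grundy value = 1 ⊕ 0 = 1.
A winning move leaves total XOR = 0, i.e. changes one component's Grundy value g to g ⊕ X where X is the current total.
Stack A: need g' = 1⊕1 = 0. Options: 11−2→G=0, 11−4→G=3, 11−5→G=3, 11−6→G=2. Hits: 1.
Stack B: need g' = 0⊕1 = 1. Options: 9−2→G=3, 9−4→G=2, 9−5→G=2, 9−6→G=1. Hits: 1.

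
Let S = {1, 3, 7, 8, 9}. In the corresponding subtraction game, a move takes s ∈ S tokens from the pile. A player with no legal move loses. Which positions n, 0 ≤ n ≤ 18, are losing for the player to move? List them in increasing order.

0, 2, 4, 6, 16, 18

G(0) = 0
G(1) = mex{0} = 1
G(2) = mex{1} = 0
G(3) = mex{0,0} = 1
G(4) = mex{1,1} = 0
G(5) = mex{0,0} = 1
G(6) = mex{1,1} = 0
G(7) = mex{0,0,0} = 1
G(8) = mex{1,1,1,0} = 2
G(9) = mex{2,0,0,1,0} = 3
G(10) = mex{3,1,1,0,1} = 2
G(11) = mex{2,2,0,1,0} = 3
G(12) = mex{3,3,1,0,1} = 2
G(13) = mex{2,2,0,1,0} = 3
G(14) = mex{3,3,1,0,1} = 2
G(15) = mex{2,2,2,1,0} = 3
G(16) = mex{3,3,3,2,1} = 0
G(17) = mex{0,2,2,3,2} = 1
G(18) = mex{1,3,3,2,3} = 0
P-positions are exactly the n with G(n) = 0.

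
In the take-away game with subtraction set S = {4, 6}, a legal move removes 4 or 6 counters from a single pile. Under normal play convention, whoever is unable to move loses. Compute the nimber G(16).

G(0) = 0
G(1) = mex{} = 0
G(2) = mex{} = 0
G(3) = mex{} = 0
G(4) = mex{0} = 1
G(5) = mex{0} = 1
G(6) = mex{0,0} = 1
G(7) = mex{0,0} = 1
G(8) = mex{1,0} = 2
G(9) = mex{1,0} = 2
G(10) = mex{1,1} = 0
G(11) = mex{1,1} = 0
G(12) = mex{2,1} = 0
G(13) = mex{2,1} = 0
G(14) = mex{0,2} = 1
G(15) = mex{0,2} = 1
G(16) = mex{0,0} = 1

1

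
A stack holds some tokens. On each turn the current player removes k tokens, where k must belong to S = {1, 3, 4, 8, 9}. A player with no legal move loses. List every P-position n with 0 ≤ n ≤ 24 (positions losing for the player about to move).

0, 2, 7, 12, 14, 19, 24

G(0) = 0
G(1) = mex{0} = 1
G(2) = mex{1} = 0
G(3) = mex{0,0} = 1
G(4) = mex{1,1,0} = 2
G(5) = mex{2,0,1} = 3
G(6) = mex{3,1,0} = 2
G(7) = mex{2,2,1} = 0
G(8) = mex{0,3,2,0} = 1
G(9) = mex{1,2,3,1,0} = 4
G(10) = mex{4,0,2,0,1} = 3
G(11) = mex{3,1,0,1,0} = 2
G(12) = mex{2,4,1,2,1} = 0
G(13) = mex{0,3,4,3,2} = 1
G(14) = mex{1,2,3,2,3} = 0
G(15) = mex{0,0,2,0,2} = 1
G(16) = mex{1,1,0,1,0} = 2
G(17) = mex{2,0,1,4,1} = 3
G(18) = mex{3,1,0,3,4} = 2
G(19) = mex{2,2,1,2,3} = 0
G(20) = mex{0,3,2,0,2} = 1
G(21) = mex{1,2,3,1,0} = 4
G(22) = mex{4,0,2,0,1} = 3
G(23) = mex{3,1,0,1,0} = 2
G(24) = mex{2,4,1,2,1} = 0
P-positions are exactly the n with G(n) = 0.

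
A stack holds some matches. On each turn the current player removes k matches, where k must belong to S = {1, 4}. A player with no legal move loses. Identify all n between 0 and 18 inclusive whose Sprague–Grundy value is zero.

G(0) = 0
G(1) = mex{0} = 1
G(2) = mex{1} = 0
G(3) = mex{0} = 1
G(4) = mex{1,0} = 2
G(5) = mex{2,1} = 0
G(6) = mex{0,0} = 1
G(7) = mex{1,1} = 0
G(8) = mex{0,2} = 1
G(9) = mex{1,0} = 2
G(10) = mex{2,1} = 0
G(11) = mex{0,0} = 1
G(12) = mex{1,1} = 0
G(13) = mex{0,2} = 1
G(14) = mex{1,0} = 2
G(15) = mex{2,1} = 0
G(16) = mex{0,0} = 1
G(17) = mex{1,1} = 0
G(18) = mex{0,2} = 1
P-positions are exactly the n with G(n) = 0.

0, 2, 5, 7, 10, 12, 15, 17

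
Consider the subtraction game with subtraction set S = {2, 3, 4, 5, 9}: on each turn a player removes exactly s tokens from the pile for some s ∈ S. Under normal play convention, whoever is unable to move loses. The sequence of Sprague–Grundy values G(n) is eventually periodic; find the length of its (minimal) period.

7

n :  0  1  2  3  4  5  6  7  8  9 10 11 12 13 14 15 16 17
G :  0  0  1  1  2  2  3  0  0  1  1  2  2  3  0  0  1  1
G(n+7) = G(n) holds for n = 0,…,8 (a full window of length max(S) = 9), so the sequence is purely periodic with period 7.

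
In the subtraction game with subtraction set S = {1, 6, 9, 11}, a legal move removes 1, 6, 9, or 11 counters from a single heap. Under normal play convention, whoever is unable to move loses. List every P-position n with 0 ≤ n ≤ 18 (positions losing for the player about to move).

G(0) = 0
G(1) = mex{0} = 1
G(2) = mex{1} = 0
G(3) = mex{0} = 1
G(4) = mex{1} = 0
G(5) = mex{0} = 1
G(6) = mex{1,0} = 2
G(7) = mex{2,1} = 0
G(8) = mex{0,0} = 1
G(9) = mex{1,1,0} = 2
G(10) = mex{2,0,1} = 3
G(11) = mex{3,1,0,0} = 2
G(12) = mex{2,2,1,1} = 0
G(13) = mex{0,0,0,0} = 1
G(14) = mex{1,1,1,1} = 0
G(15) = mex{0,2,2,0} = 1
G(16) = mex{1,3,0,1} = 2
G(17) = mex{2,2,1,2} = 0
G(18) = mex{0,0,2,0} = 1
P-positions are exactly the n with G(n) = 0.

0, 2, 4, 7, 12, 14, 17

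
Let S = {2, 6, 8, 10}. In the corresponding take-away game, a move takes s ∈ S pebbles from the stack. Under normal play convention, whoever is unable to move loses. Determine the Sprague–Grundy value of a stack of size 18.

1

G(0) = 0
G(1) = mex{} = 0
G(2) = mex{0} = 1
G(3) = mex{0} = 1
G(4) = mex{1} = 0
G(5) = mex{1} = 0
G(6) = mex{0,0} = 1
G(7) = mex{0,0} = 1
G(8) = mex{1,1,0} = 2
G(9) = mex{1,1,0} = 2
G(10) = mex{2,0,1,0} = 3
G(11) = mex{2,0,1,0} = 3
G(12) = mex{3,1,0,1} = 2
G(13) = mex{3,1,0,1} = 2
G(14) = mex{2,2,1,0} = 3
G(15) = mex{2,2,1,0} = 3
G(16) = mex{3,3,2,1} = 0
G(17) = mex{3,3,2,1} = 0
G(18) = mex{0,2,3,2} = 1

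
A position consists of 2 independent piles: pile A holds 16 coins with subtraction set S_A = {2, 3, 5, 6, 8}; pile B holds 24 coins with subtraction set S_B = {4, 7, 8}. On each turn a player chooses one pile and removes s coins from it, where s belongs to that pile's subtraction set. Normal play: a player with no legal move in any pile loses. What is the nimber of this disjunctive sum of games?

3

Pile A, S = {2, 3, 5, 6, 8}:
G(0) = 0
G(1) = mex{} = 0
G(2) = mex{0} = 1
G(3) = mex{0,0} = 1
G(4) = mex{1,0} = 2
G(5) = mex{1,1,0} = 2
G(6) = mex{2,1,0,0} = 3
G(7) = mex{2,2,1,0} = 3
G(8) = mex{3,2,1,1,0} = 4
G(9) = mex{3,3,2,1,0} = 4
G(10) = mex{4,3,2,2,1} = 0
G(11) = mex{4,4,3,2,1} = 0
G(12) = mex{0,4,3,3,2} = 1
G(13) = mex{0,0,4,3,2} = 1
G(14) = mex{1,0,4,4,3} = 2
G(15) = mex{1,1,0,4,3} = 2
G(16) = mex{2,1,0,0,4} = 3
G_A(16) = 3.
Pile B, S = {4, 7, 8}:
G(0) = 0
G(1) = mex{} = 0
G(2) = mex{} = 0
G(3) = mex{} = 0
G(4) = mex{0} = 1
G(5) = mex{0} = 1
G(6) = mex{0} = 1
G(7) = mex{0,0} = 1
G(8) = mex{1,0,0} = 2
G(9) = mex{1,0,0} = 2
G(10) = mex{1,0,0} = 2
G(11) = mex{1,1,0} = 2
G(12) = mex{2,1,1} = 0
G(13) = mex{2,1,1} = 0
G(14) = mex{2,1,1} = 0
G(15) = mex{2,2,1} = 0
G(16) = mex{0,2,2} = 1
G(17) = mex{0,2,2} = 1
G(18) = mex{0,2,2} = 1
G(19) = mex{0,0,2} = 1
G(20) = mex{1,0,0} = 2
G(21) = mex{1,0,0} = 2
G(22) = mex{1,0,0} = 2
G(23) = mex{1,1,0} = 2
G(24) = mex{2,1,1} = 0
G_B(24) = 0.
Combined Grundy value = 3 ⊕ 0 = 3.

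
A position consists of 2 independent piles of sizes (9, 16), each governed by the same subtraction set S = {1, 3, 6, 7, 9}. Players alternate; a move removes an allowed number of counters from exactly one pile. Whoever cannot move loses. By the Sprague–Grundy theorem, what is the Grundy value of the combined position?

All piles use S = {1, 3, 6, 7, 9}:
G(0) = 0
G(1) = mex{0} = 1
G(2) = mex{1} = 0
G(3) = mex{0,0} = 1
G(4) = mex{1,1} = 0
G(5) = mex{0,0} = 1
G(6) = mex{1,1,0} = 2
G(7) = mex{2,0,1,0} = 3
G(8) = mex{3,1,0,1} = 2
G(9) = mex{2,2,1,0,0} = 3
G(10) = mex{3,3,0,1,1} = 2
G(11) = mex{2,2,1,0,0} = 3
G(12) = mex{3,3,2,1,1} = 0
G(13) = mex{0,2,3,2,0} = 1
G(14) = mex{1,3,2,3,1} = 0
G(15) = mex{0,0,3,2,2} = 1
G(16) = mex{1,1,2,3,3} = 0
Pile A: G(9) = 3.
Pile B: G(16) = 0.
Combined Grundy value = 3 ⊕ 0 = 3.

3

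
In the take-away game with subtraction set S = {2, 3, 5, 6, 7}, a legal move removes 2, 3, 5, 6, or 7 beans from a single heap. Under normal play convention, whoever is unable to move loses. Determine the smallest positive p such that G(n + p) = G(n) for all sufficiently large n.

9

n :  0  1  2  3  4  5  6  7  8  9 10 11 12 13 14 15 16 17 18 19
G :  0  0  1  1  2  2  3  3  4  0  0  1  1  2  2  3  3  4  0  0
G(n+9) = G(n) holds for n = 0,…,6 (a full window of length max(S) = 7), so the sequence is purely periodic with period 9.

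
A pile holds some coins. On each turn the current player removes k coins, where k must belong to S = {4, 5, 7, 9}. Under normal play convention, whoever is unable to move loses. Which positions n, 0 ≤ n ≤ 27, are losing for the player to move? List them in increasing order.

n :  0  1  2  3  4  5  6  7  8  9 10 11 12 13 14 15 16 17 18 19 20 21 22 23 24 25 26 27
G :  0  0  0  0  1  1  1  1  2  2  2  2  3  0  0  0  0  1  1  1  1  2  2  2  2  3  0  0
P-positions are exactly the n with G(n) = 0.

0, 1, 2, 3, 13, 14, 15, 16, 26, 27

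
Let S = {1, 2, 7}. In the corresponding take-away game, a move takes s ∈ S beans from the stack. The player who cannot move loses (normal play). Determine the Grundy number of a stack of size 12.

0

n :  0  1  2  3  4  5  6  7  8  9 10 11 12
G :  0  1  2  0  1  2  0  1  2  0  1  2  0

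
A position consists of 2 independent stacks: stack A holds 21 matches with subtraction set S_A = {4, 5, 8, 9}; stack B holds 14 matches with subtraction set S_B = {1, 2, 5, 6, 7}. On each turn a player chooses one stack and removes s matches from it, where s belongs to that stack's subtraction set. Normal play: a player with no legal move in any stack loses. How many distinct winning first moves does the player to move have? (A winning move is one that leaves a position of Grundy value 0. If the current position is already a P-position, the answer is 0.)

Stack A, S = {4, 5, 8, 9}:
n :  0  1  2  3  4  5  6  7  8  9 10 11 12 13 14 15 16 17 18 19 20 21
G :  0  0  0  0  1  1  1  1  2  2  2  2  3  0  0  0  0  1  1  1  1  2
G_A(21) = 2.
Stack B, S = {1, 2, 5, 6, 7}:
G(0) = 0
G(1) = mex{0} = 1
G(2) = mex{1,0} = 2
G(3) = mex{2,1} = 0
G(4) = mex{0,2} = 1
G(5) = mex{1,0,0} = 2
G(6) = mex{2,1,1,0} = 3
G(7) = mex{3,2,2,1,0} = 4
G(8) = mex{4,3,0,2,1} = 5
G(9) = mex{5,4,1,0,2} = 3
G(10) = mex{3,5,2,1,0} = 4
G(11) = mex{4,3,3,2,1} = 0
G(12) = mex{0,4,4,3,2} = 1
G(13) = mex{1,0,5,4,3} = 2
G(14) = mex{2,1,3,5,4} = 0
G_B(14) = 0.
Combined Grundy value = 2 ⊕ 0 = 2.
A winning move leaves total XOR = 0, i.e. changes one component's Grundy value g to g ⊕ X where X is the current total.
Stack A: need g' = 2⊕2 = 0. Options: 21−4→G=1, 21−5→G=0, 21−8→G=0, 21−9→G=3. Hits: 2.
Stack B: need g' = 0⊕2 = 2. Options: 14−1→G=2, 14−2→G=1, 14−5→G=3, 14−6→G=5, 14−7→G=4. Hits: 1.

3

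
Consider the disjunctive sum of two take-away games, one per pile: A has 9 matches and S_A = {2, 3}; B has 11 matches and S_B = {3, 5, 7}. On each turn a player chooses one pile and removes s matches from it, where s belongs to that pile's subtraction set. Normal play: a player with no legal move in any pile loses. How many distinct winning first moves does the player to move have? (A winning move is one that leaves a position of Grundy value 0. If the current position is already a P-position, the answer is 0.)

Pile A, S = {2, 3}:
n : 0 1 2 3 4 5 6 7 8 9
G : 0 0 1 1 2 0 0 1 1 2
G_A(9) = 2.
Pile B, S = {3, 5, 7}:
n :  0  1  2  3  4  5  6  7  8  9 10 11
G :  0  0  0  1  1  1  2  2  2  3  0  0
G_B(11) = 0.
Combined Grundy value = 2 ⊕ 0 = 2.
A winning move leaves total XOR = 0, i.e. changes one component's Grundy value g to g ⊕ X where X is the current total.
Pile A: need g' = 2⊕2 = 0. Options: 9−2→G=1, 9−3→G=0. Hits: 1.
Pile B: need g' = 0⊕2 = 2. Options: 11−3→G=2, 11−5→G=2, 11−7→G=1. Hits: 2.

3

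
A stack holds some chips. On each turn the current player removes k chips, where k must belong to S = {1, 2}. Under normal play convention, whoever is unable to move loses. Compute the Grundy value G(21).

0

G(0) = 0
G(1) = mex{0} = 1
G(2) = mex{1,0} = 2
G(3) = mex{2,1} = 0
G(4) = mex{0,2} = 1
G(5) = mex{1,0} = 2
G(6) = mex{2,1} = 0
G(7) = mex{0,2} = 1
G(8) = mex{1,0} = 2
G(9) = mex{2,1} = 0
G(10) = mex{0,2} = 1
G(11) = mex{1,0} = 2
G(12) = mex{2,1} = 0
G(13) = mex{0,2} = 1
G(14) = mex{1,0} = 2
G(15) = mex{2,1} = 0
G(16) = mex{0,2} = 1
G(17) = mex{1,0} = 2
G(18) = mex{2,1} = 0
G(19) = mex{0,2} = 1
G(20) = mex{1,0} = 2
G(21) = mex{2,1} = 0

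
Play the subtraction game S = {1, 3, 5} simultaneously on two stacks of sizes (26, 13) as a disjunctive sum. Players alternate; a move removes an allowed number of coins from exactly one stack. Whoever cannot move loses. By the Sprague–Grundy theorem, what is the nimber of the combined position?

All stacks use S = {1, 3, 5}:
n :  0  1  2  3  4  5  6  7  8  9 10 11 12 13 14 15 16 17 18 19 20 21 22 23 24 25 26
G :  0  1  0  1  0  1  0  1  0  1  0  1  0  1  0  1  0  1  0  1  0  1  0  1  0  1  0
Stack A: G(26) = 0.
Stack B: G(13) = 1.
Combined Grundy value = 0 ⊕ 1 = 1.

1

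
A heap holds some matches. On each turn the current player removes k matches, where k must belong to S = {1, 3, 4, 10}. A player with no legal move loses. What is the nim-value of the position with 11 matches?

n :  0  1  2  3  4  5  6  7  8  9 10 11
G :  0  1  0  1  2  3  2  0  1  0  1  2

2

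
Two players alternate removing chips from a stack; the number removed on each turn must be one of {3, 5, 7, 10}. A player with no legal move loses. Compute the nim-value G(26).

0

G(0) = 0
G(1) = mex{} = 0
G(2) = mex{} = 0
G(3) = mex{0} = 1
G(4) = mex{0} = 1
G(5) = mex{0,0} = 1
G(6) = mex{1,0} = 2
G(7) = mex{1,0,0} = 2
G(8) = mex{1,1,0} = 2
G(9) = mex{2,1,0} = 3
G(10) = mex{2,1,1,0} = 3
G(11) = mex{2,2,1,0} = 3
G(12) = mex{3,2,1,0} = 4
G(13) = mex{3,2,2,1} = 0
G(14) = mex{3,3,2,1} = 0
G(15) = mex{4,3,2,1} = 0
G(16) = mex{0,3,3,2} = 1
G(17) = mex{0,4,3,2} = 1
G(18) = mex{0,0,3,2} = 1
G(19) = mex{1,0,4,3} = 2
G(20) = mex{1,0,0,3} = 2
G(21) = mex{1,1,0,3} = 2
G(22) = mex{2,1,0,4} = 3
G(23) = mex{2,1,1,0} = 3
G(24) = mex{2,2,1,0} = 3
G(25) = mex{3,2,1,0} = 4
G(26) = mex{3,2,2,1} = 0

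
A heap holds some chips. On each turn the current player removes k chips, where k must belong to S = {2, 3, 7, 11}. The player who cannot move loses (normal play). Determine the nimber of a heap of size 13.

2

n :  0  1  2  3  4  5  6  7  8  9 10 11 12 13
G :  0  0  1  1  2  0  0  1  1  2  0  3  1  2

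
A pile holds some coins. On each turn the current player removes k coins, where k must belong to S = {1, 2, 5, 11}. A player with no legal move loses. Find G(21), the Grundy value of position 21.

0

G(0) = 0
G(1) = mex{0} = 1
G(2) = mex{1,0} = 2
G(3) = mex{2,1} = 0
G(4) = mex{0,2} = 1
G(5) = mex{1,0,0} = 2
G(6) = mex{2,1,1} = 0
G(7) = mex{0,2,2} = 1
G(8) = mex{1,0,0} = 2
G(9) = mex{2,1,1} = 0
G(10) = mex{0,2,2} = 1
G(11) = mex{1,0,0,0} = 2
G(12) = mex{2,1,1,1} = 0
G(13) = mex{0,2,2,2} = 1
G(14) = mex{1,0,0,0} = 2
G(15) = mex{2,1,1,1} = 0
G(16) = mex{0,2,2,2} = 1
G(17) = mex{1,0,0,0} = 2
G(18) = mex{2,1,1,1} = 0
G(19) = mex{0,2,2,2} = 1
G(20) = mex{1,0,0,0} = 2
G(21) = mex{2,1,1,1} = 0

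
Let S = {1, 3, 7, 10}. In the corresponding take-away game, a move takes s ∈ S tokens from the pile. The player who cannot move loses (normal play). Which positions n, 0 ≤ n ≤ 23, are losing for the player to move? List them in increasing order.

0, 2, 4, 6, 8, 17, 19, 21, 23

G(0) = 0
G(1) = mex{0} = 1
G(2) = mex{1} = 0
G(3) = mex{0,0} = 1
G(4) = mex{1,1} = 0
G(5) = mex{0,0} = 1
G(6) = mex{1,1} = 0
G(7) = mex{0,0,0} = 1
G(8) = mex{1,1,1} = 0
G(9) = mex{0,0,0} = 1
G(10) = mex{1,1,1,0} = 2
G(11) = mex{2,0,0,1} = 3
G(12) = mex{3,1,1,0} = 2
G(13) = mex{2,2,0,1} = 3
G(14) = mex{3,3,1,0} = 2
G(15) = mex{2,2,0,1} = 3
G(16) = mex{3,3,1,0} = 2
G(17) = mex{2,2,2,1} = 0
G(18) = mex{0,3,3,0} = 1
G(19) = mex{1,2,2,1} = 0
G(20) = mex{0,0,3,2} = 1
G(21) = mex{1,1,2,3} = 0
G(22) = mex{0,0,3,2} = 1
G(23) = mex{1,1,2,3} = 0
P-positions are exactly the n with G(n) = 0.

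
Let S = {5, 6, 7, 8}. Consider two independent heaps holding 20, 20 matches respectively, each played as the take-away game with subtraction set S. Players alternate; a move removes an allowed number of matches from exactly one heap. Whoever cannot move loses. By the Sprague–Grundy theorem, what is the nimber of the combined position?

0

All heaps use S = {5, 6, 7, 8}:
n :  0  1  2  3  4  5  6  7  8  9 10 11 12 13 14 15 16 17 18 19 20
G :  0  0  0  0  0  1  1  1  1  1  2  2  2  0  0  0  0  0  1  1  1
Heap A: G(20) = 1.
Heap B: G(20) = 1.
Combined Grundy value = 1 ⊕ 1 = 0.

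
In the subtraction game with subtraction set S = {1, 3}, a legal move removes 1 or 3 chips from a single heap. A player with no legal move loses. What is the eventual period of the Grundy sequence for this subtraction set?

2

n :  0  1  2  3  4  5  6  7  8  9 10 11 12 13 14
G :  0  1  0  1  0  1  0  1  0  1  0  1  0  1  0
G(n+2) = G(n) holds for n = 0,…,2 (a full window of length max(S) = 3), so the sequence is purely periodic with period 2.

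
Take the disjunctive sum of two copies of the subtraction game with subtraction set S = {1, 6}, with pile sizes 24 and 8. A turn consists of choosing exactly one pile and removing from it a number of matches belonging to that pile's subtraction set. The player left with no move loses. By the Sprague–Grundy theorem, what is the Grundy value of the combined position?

All piles use S = {1, 6}:
G(0) = 0
G(1) = mex{0} = 1
G(2) = mex{1} = 0
G(3) = mex{0} = 1
G(4) = mex{1} = 0
G(5) = mex{0} = 1
G(6) = mex{1,0} = 2
G(7) = mex{2,1} = 0
G(8) = mex{0,0} = 1
G(9) = mex{1,1} = 0
G(10) = mex{0,0} = 1
G(11) = mex{1,1} = 0
G(12) = mex{0,2} = 1
G(13) = mex{1,0} = 2
G(14) = mex{2,1} = 0
G(15) = mex{0,0} = 1
G(16) = mex{1,1} = 0
G(17) = mex{0,0} = 1
G(18) = mex{1,1} = 0
G(19) = mex{0,2} = 1
G(20) = mex{1,0} = 2
G(21) = mex{2,1} = 0
G(22) = mex{0,0} = 1
G(23) = mex{1,1} = 0
G(24) = mex{0,0} = 1
Pile A: G(24) = 1.
Pile B: G(8) = 1.
Combined Grundy value = 1 ⊕ 1 = 0.

0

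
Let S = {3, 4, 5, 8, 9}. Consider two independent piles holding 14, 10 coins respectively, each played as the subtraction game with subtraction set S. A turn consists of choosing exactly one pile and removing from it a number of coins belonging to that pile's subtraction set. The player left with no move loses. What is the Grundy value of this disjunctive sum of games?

All piles use S = {3, 4, 5, 8, 9}:
G(0) = 0
G(1) = mex{} = 0
G(2) = mex{} = 0
G(3) = mex{0} = 1
G(4) = mex{0,0} = 1
G(5) = mex{0,0,0} = 1
G(6) = mex{1,0,0} = 2
G(7) = mex{1,1,0} = 2
G(8) = mex{1,1,1,0} = 2
G(9) = mex{2,1,1,0,0} = 3
G(10) = mex{2,2,1,0,0} = 3
G(11) = mex{2,2,2,1,0} = 3
G(12) = mex{3,2,2,1,1} = 0
G(13) = mex{3,3,2,1,1} = 0
G(14) = mex{3,3,3,2,1} = 0
Pile A: G(14) = 0.
Pile B: G(10) = 3.
Combined Grundy value = 0 ⊕ 3 = 3.

3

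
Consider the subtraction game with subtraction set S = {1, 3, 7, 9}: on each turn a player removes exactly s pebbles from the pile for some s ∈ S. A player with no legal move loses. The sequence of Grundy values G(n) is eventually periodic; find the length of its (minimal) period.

G(0) = 0
G(1) = mex{0} = 1
G(2) = mex{1} = 0
G(3) = mex{0,0} = 1
G(4) = mex{1,1} = 0
G(5) = mex{0,0} = 1
G(6) = mex{1,1} = 0
G(7) = mex{0,0,0} = 1
G(8) = mex{1,1,1} = 0
G(9) = mex{0,0,0,0} = 1
G(10) = mex{1,1,1,1} = 0
G(11) = mex{0,0,0,0} = 1
G(12) = mex{1,1,1,1} = 0
G(13) = mex{0,0,0,0} = 1
G(14) = mex{1,1,1,1} = 0
G(n+2) = G(n) holds for n = 0,…,8 (a full window of length max(S) = 9), so the sequence is purely periodic with period 2.

2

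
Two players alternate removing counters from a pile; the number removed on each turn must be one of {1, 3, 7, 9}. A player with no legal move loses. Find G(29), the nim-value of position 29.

1

G(0) = 0
G(1) = mex{0} = 1
G(2) = mex{1} = 0
G(3) = mex{0,0} = 1
G(4) = mex{1,1} = 0
G(5) = mex{0,0} = 1
G(6) = mex{1,1} = 0
G(7) = mex{0,0,0} = 1
G(8) = mex{1,1,1} = 0
G(9) = mex{0,0,0,0} = 1
G(10) = mex{1,1,1,1} = 0
G(11) = mex{0,0,0,0} = 1
G(12) = mex{1,1,1,1} = 0
G(13) = mex{0,0,0,0} = 1
G(14) = mex{1,1,1,1} = 0
G(15) = mex{0,0,0,0} = 1
G(16) = mex{1,1,1,1} = 0
G(17) = mex{0,0,0,0} = 1
G(18) = mex{1,1,1,1} = 0
G(19) = mex{0,0,0,0} = 1
G(20) = mex{1,1,1,1} = 0
G(21) = mex{0,0,0,0} = 1
G(22) = mex{1,1,1,1} = 0
G(23) = mex{0,0,0,0} = 1
G(24) = mex{1,1,1,1} = 0
G(25) = mex{0,0,0,0} = 1
G(26) = mex{1,1,1,1} = 0
G(27) = mex{0,0,0,0} = 1
G(28) = mex{1,1,1,1} = 0
G(29) = mex{0,0,0,0} = 1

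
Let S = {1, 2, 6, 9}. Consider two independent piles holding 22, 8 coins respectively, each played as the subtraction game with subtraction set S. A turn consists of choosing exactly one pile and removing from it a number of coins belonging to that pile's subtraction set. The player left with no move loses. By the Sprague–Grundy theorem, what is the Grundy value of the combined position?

All piles use S = {1, 2, 6, 9}:
n :  0  1  2  3  4  5  6  7  8  9 10 11 12 13 14 15 16 17 18 19 20 21 22
G :  0  1  2  0  1  2  3  0  1  2  0  1  2  3  0  1  2  0  1  2  3  0  1
Pile A: G(22) = 1.
Pile B: G(8) = 1.
Combined Grundy value = 1 ⊕ 1 = 0.

0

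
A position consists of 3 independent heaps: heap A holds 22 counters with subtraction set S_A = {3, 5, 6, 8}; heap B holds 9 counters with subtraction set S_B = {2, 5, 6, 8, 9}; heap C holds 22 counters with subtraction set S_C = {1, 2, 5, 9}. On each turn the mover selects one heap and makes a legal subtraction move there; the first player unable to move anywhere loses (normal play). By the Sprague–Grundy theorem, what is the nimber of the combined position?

Heap A, S = {3, 5, 6, 8}:
G(0) = 0
G(1) = mex{} = 0
G(2) = mex{} = 0
G(3) = mex{0} = 1
G(4) = mex{0} = 1
G(5) = mex{0,0} = 1
G(6) = mex{1,0,0} = 2
G(7) = mex{1,0,0} = 2
G(8) = mex{1,1,0,0} = 2
G(9) = mex{2,1,1,0} = 3
G(10) = mex{2,1,1,0} = 3
G(11) = mex{2,2,1,1} = 0
G(12) = mex{3,2,2,1} = 0
G(13) = mex{3,2,2,1} = 0
G(14) = mex{0,3,2,2} = 1
G(15) = mex{0,3,3,2} = 1
G(16) = mex{0,0,3,2} = 1
G(17) = mex{1,0,0,3} = 2
G(18) = mex{1,0,0,3} = 2
G(19) = mex{1,1,0,0} = 2
G(20) = mex{2,1,1,0} = 3
G(21) = mex{2,1,1,0} = 3
G(22) = mex{2,2,1,1} = 0
G_A(22) = 0.
Heap B, S = {2, 5, 6, 8, 9}:
n : 0 1 2 3 4 5 6 7 8 9
G : 0 0 1 1 0 2 1 3 2 2
G_B(9) = 2.
Heap C, S = {1, 2, 5, 9}:
n :  0  1  2  3  4  5  6  7  8  9 10 11 12 13 14 15 16 17 18 19 20 21 22
G :  0  1  2  0  1  2  0  1  2  3  0  1  2  0  1  2  0  1  2  3  0  1  2
G_C(22) = 2.
Combined Grundy value = 0 ⊕ 2 ⊕ 2 = 0.

0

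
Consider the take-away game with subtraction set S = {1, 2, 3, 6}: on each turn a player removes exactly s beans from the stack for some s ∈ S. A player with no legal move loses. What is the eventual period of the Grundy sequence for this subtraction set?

n :  0  1  2  3  4  5  6  7  8  9 10 11 12 13 14
G :  0  1  2  3  0  1  2  3  0  1  2  3  0  1  2
G(n+4) = G(n) holds for n = 0,…,5 (a full window of length max(S) = 6), so the sequence is purely periodic with period 4.

4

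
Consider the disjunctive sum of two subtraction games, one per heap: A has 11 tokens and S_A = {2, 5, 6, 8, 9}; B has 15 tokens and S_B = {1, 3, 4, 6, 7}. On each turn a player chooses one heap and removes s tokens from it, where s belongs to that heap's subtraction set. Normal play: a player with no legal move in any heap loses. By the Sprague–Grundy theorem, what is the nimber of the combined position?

Heap A, S = {2, 5, 6, 8, 9}:
n :  0  1  2  3  4  5  6  7  8  9 10 11
G :  0  0  1  1  0  2  1  3  2  2  3  0
G_A(11) = 0.
Heap B, S = {1, 3, 4, 6, 7}:
n :  0  1  2  3  4  5  6  7  8  9 10 11 12 13 14 15
G :  0  1  0  1  2  3  2  3  4  5  0  1  0  1  2  3
G_B(15) = 3.
Combined Grundy value = 0 ⊕ 3 = 3.

3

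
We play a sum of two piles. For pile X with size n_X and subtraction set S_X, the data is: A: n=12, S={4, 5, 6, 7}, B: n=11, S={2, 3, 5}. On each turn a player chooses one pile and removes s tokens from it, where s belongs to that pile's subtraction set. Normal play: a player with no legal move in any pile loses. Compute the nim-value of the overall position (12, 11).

Pile A, S = {4, 5, 6, 7}:
G(0) = 0
G(1) = mex{} = 0
G(2) = mex{} = 0
G(3) = mex{} = 0
G(4) = mex{0} = 1
G(5) = mex{0,0} = 1
G(6) = mex{0,0,0} = 1
G(7) = mex{0,0,0,0} = 1
G(8) = mex{1,0,0,0} = 2
G(9) = mex{1,1,0,0} = 2
G(10) = mex{1,1,1,0} = 2
G(11) = mex{1,1,1,1} = 0
G(12) = mex{2,1,1,1} = 0
G_A(12) = 0.
Pile B, S = {2, 3, 5}:
n :  0  1  2  3  4  5  6  7  8  9 10 11
G :  0  0  1  1  2  2  3  0  0  1  1  2
G_B(11) = 2.
Combined Grundy value = 0 ⊕ 2 = 2.

2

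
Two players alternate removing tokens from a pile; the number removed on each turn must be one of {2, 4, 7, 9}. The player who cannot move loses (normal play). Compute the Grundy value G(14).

1

n :  0  1  2  3  4  5  6  7  8  9 10 11 12 13 14
G :  0  0  1  1  2  2  0  3  1  4  2  0  0  1  1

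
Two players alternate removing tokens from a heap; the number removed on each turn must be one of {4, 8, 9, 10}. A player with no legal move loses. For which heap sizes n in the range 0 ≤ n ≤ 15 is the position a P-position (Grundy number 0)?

G(0) = 0
G(1) = mex{} = 0
G(2) = mex{} = 0
G(3) = mex{} = 0
G(4) = mex{0} = 1
G(5) = mex{0} = 1
G(6) = mex{0} = 1
G(7) = mex{0} = 1
G(8) = mex{1,0} = 2
G(9) = mex{1,0,0} = 2
G(10) = mex{1,0,0,0} = 2
G(11) = mex{1,0,0,0} = 2
G(12) = mex{2,1,0,0} = 3
G(13) = mex{2,1,1,0} = 3
G(14) = mex{2,1,1,1} = 0
G(15) = mex{2,1,1,1} = 0
P-positions are exactly the n with G(n) = 0.

0, 1, 2, 3, 14, 15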